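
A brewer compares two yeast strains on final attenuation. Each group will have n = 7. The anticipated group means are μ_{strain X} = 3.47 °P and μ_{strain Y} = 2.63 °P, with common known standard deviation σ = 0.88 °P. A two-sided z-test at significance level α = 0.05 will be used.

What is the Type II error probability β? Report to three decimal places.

β ≈ 0.569

Standardized effect: d = |μ_{strain X} − μ_{strain Y}| / σ = |3.47 − 2.63| / 0.88 = 0.9545
Noncentrality parameter: δ = d·√(n/2) = 0.9545 × √(7/2) = 1.7858
Two-sided α = 0.05 → critical value z_{0.025} = 1.960.
Power = Φ(δ − 1.960) + Φ(−δ − 1.960) = Φ(-0.174) + Φ(-3.746) = 0.4309 + 0.0001 = 0.4310.
Type II error: β = 1 − power = 1 − 0.4310 = 0.5690.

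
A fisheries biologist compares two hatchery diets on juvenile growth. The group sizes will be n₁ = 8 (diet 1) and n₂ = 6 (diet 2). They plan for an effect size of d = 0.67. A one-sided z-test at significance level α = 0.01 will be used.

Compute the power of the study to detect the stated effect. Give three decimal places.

Power ≈ 0.139

Noncentrality parameter: δ = d / √(1/n₁ + 1/n₂) = 0.67 / √(1/8 + 1/6) = 1.2406
One-sided α = 0.01 → critical value z_{0.01} = 2.326.
Power = P(Z > 2.326 − δ) = Φ(-1.086) = 0.1388.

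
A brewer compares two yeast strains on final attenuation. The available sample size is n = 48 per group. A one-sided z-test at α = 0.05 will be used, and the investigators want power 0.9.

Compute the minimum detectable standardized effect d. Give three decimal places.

d ≈ 0.597

Need Φ(δ − 1.645) = 0.9, so δ = 1.645 + 1.282 = 2.926.
δ = d·√(n/2) ⇒ d = δ/√(n/2) = 2.926/√(48/2) = 0.5973.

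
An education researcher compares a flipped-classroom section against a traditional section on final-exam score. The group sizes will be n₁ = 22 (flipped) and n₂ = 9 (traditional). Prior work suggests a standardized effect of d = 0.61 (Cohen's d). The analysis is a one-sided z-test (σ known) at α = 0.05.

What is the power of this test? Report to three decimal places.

Noncentrality parameter: λ = d / √(1/n₁ + 1/n₂) = 0.61 / √(1/22 + 1/9) = 1.5416
One-sided α = 0.05 → critical value z_{0.05} = 1.645.
Power = Φ(λ − 1.645) = Φ(-0.103) = 0.4589.

Power ≈ 0.459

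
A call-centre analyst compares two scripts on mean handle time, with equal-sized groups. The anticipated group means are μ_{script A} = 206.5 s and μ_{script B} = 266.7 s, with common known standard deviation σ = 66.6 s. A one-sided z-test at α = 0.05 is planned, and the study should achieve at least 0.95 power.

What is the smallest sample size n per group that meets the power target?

n = 27 per group

Standardized effect: d = |μ_{script A} − μ_{script B}| / σ = |206.5 − 266.7| / 66.6 = 0.9039
Set Φ(δ − 1.645) = 0.95; then δ − 1.645 = Φ⁻¹(0.95) = 1.645, giving δ = 3.290.
δ = d·√(n/2) ⇒ n = 2(δ/d)² = 2 × (3.290 / 0.9039)² = 26.49.
Round up to the next whole unit.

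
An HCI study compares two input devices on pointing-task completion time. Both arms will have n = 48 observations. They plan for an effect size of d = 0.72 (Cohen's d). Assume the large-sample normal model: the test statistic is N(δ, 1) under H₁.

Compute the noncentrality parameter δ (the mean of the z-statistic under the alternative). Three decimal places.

δ ≈ 3.527

The noncentrality parameter scales effect size by the design's sample-size factor: δ = d·√(n/2) = 0.72 × √(48/2) = 3.5273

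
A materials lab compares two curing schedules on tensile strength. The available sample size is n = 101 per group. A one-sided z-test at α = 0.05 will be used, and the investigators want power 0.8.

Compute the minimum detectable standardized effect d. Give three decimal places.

Need Φ(δ − 1.645) = 0.8, so δ = 1.645 + 0.842 = 2.486.
δ = d·√(n/2) ⇒ d = δ/√(n/2) = 2.486/√(101/2) = 0.3499.

d ≈ 0.350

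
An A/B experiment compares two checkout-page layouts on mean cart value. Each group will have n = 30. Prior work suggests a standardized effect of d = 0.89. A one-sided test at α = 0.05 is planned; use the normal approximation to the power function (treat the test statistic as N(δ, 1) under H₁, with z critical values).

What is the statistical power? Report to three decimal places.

Power ≈ 0.964

Noncentrality parameter: δ = d·√(n/2) = 0.89 × √(30/2) = 3.4470
Critical value for a one-sided test at α = 0.05: z_α = 1.645.
Power = Φ(δ − 1.645) = Φ(1.802) = 0.9642.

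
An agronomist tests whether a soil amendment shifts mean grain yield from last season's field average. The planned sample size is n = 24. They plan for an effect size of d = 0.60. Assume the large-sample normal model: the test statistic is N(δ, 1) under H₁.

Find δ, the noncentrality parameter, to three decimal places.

The noncentrality parameter scales effect size by the design's sample-size factor: δ = d·√n = 0.60 × √24 = 2.9394

δ ≈ 2.939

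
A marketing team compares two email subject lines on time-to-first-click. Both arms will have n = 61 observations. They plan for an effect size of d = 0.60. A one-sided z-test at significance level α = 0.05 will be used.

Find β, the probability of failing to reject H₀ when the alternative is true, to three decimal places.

β ≈ 0.048

Noncentrality parameter: λ = d·√(n/2) = 0.60 × √(61/2) = 3.3136
One-sided α = 0.05 → critical value z_{0.05} = 1.645.
Power = Φ(λ − 1.645) = Φ(1.669) = 0.9524.
Type II error: β = 1 − power = 1 − 0.9524 = 0.0476.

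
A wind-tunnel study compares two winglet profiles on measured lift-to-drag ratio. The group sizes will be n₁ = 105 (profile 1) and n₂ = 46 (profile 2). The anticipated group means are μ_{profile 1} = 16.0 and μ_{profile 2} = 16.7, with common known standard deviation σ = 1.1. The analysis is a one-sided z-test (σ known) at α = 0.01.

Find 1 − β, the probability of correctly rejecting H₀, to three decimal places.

Standardized effect: d = |μ_{profile 1} − μ_{profile 2}| / σ = |16.0 − 16.7| / 1.1 = 0.6364
Noncentrality parameter: λ = d / √(1/n₁ + 1/n₂) = 0.6364 / √(1/105 + 1/46) = 3.5991
Critical value for a one-sided test at α = 0.01: z_α = 2.326.
Power = P(Z > 2.326 − λ) = Φ(1.273) = 0.8984.

Power ≈ 0.898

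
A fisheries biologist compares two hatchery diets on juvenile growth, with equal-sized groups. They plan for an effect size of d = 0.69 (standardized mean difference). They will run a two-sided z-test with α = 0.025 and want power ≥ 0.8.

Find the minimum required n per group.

n = 40 per group

For power 0.8 need Φ(δ − z_{0.0125}) = 0.8, so δ = z_{0.0125} + z_{0.20} = 2.241 + 0.842 = 3.083.
(For δ > 0 the lower-tail rejection region contributes negligibly to power, so the one-term inversion is standard.)
δ = d·√(n/2) ⇒ n = 2(δ/d)² = 2 × (3.083 / 0.69)² = 39.93.
Round up to the next whole unit.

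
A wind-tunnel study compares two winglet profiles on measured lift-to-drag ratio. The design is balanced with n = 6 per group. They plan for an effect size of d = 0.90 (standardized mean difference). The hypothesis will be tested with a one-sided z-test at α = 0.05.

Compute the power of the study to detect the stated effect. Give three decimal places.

Power ≈ 0.466

Noncentrality parameter: δ = d·√(n/2) = 0.90 × √(6/2) = 1.5588
Critical value for a one-sided test at α = 0.05: z_α = 1.645.
Power = P(Z > 1.645 − δ) = Φ(-0.086) = 0.4657.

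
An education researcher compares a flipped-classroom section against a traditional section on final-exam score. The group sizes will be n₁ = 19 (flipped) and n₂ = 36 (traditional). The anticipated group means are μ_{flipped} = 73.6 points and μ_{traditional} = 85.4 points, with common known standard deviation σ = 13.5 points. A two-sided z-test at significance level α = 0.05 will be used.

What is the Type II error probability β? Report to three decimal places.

β ≈ 0.131

Standardized effect: d = |μ_{flipped} − μ_{traditional}| / σ = |73.6 − 85.4| / 13.5 = 0.8741
Noncentrality parameter: δ = d / √(1/n₁ + 1/n₂) = 0.8741 / √(1/19 + 1/36) = 3.0824
Two-sided α = 0.05 → critical value z_{0.025} = 1.960.
Power = Φ(δ − 1.960) + Φ(−δ − 1.960) = Φ(1.122) + Φ(-5.042) = 0.8692 + 0.0000 = 0.8692.
Type II error: β = 1 − power = 1 − 0.8692 = 0.1308.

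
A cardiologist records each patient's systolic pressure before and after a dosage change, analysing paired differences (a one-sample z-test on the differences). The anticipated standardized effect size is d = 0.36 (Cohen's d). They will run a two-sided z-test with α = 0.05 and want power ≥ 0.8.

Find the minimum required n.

For power 0.8 need Φ(δ − z_{0.025}) = 0.8, so δ = z_{0.025} + z_{0.20} = 1.960 + 0.842 = 2.802.
(The Φ(−δ − z_{α/2}) term is vanishingly small for δ > 0 and is dropped in the standard sample-size formula.)
δ = d·√n ⇒ n = (δ/d)² = (2.802 / 0.36)² = 60.56.
Round up to the next whole unit.

n = 61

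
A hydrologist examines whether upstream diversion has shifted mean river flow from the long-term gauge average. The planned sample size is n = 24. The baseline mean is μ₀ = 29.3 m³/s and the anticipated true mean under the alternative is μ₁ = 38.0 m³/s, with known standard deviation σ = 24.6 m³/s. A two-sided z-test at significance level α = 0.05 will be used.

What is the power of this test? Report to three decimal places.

Power ≈ 0.410

Standardized effect: d = |μ₁ − μ₀| / σ = |38.0 − 29.3| / 24.6 = 0.3537
Noncentrality parameter: δ = d·√n = 0.3537 × √24 = 1.7326
Two-sided α = 0.05 → critical value z_{0.025} = 1.960.
Power = Φ(δ − 1.960) + Φ(−δ − 1.960) = Φ(-0.227) + Φ(-3.693) = 0.4101 + 0.0001 = 0.4102.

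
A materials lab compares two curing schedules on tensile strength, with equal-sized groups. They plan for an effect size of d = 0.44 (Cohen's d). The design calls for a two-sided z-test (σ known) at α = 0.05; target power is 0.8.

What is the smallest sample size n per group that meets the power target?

n = 82 per group

Set Φ(δ − 1.960) = 0.8; then δ − 1.960 = Φ⁻¹(0.8) = 0.842, giving δ = 2.802.
(Ignoring the negligible lower-tail rejection probability gives the usual closed-form inversion.)
δ = d·√(n/2) ⇒ n = 2(δ/d)² = 2 × (2.802 / 0.44)² = 81.08.
Rounding up, n = 82 per group.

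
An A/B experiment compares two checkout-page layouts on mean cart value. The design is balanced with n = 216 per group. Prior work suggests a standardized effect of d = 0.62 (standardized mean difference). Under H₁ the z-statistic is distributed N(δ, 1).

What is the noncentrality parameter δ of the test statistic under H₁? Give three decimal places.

The noncentrality parameter scales effect size by the design's sample-size factor: δ = d·√(n/2) = 0.62 × √(216/2) = 6.4432

δ ≈ 6.443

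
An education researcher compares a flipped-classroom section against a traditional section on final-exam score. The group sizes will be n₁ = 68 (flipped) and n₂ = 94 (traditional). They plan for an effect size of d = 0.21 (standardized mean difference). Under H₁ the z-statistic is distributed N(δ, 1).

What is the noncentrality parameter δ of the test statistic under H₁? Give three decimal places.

δ ≈ 1.319

The noncentrality parameter scales effect size by the design's sample-size factor: δ = d / √(1/n₁ + 1/n₂) = 0.21 / √(1/68 + 1/94) = 1.3191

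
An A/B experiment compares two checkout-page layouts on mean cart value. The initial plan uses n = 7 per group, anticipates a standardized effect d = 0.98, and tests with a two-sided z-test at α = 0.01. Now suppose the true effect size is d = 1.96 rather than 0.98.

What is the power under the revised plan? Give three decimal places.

With d = 1.96: δ = d·√(n/2) = 1.96 × √(7/2) = 3.6668. Critical value z_{0.005} = 2.576.
Revised power = Φ(δ − 2.576) + Φ(−δ − 2.576) = Φ(1.091) + Φ(-6.243) = 0.8624 + 0.0000 = 0.8624.

Power ≈ 0.862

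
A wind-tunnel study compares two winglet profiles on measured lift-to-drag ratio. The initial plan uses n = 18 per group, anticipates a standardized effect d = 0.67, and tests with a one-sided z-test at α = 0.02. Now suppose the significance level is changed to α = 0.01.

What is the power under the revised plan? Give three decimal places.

Power ≈ 0.376

δ = d·√(n/2) = 0.67 × √(18/2) = 2.0100 (unchanged). New critical value: z_{0.01} = 2.326.
Revised power = Φ(δ − 2.326) = Φ(-0.316) = 0.3759.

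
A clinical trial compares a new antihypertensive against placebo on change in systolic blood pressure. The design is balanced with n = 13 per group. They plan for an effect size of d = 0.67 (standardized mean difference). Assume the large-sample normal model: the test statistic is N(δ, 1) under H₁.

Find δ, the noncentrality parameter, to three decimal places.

The noncentrality parameter scales effect size by the design's sample-size factor: δ = d·√(n/2) = 0.67 × √(13/2) = 1.7082

δ ≈ 1.708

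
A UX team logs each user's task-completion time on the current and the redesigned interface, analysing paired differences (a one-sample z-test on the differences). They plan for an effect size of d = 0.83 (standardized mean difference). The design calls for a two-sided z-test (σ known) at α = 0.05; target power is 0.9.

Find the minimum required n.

For power 0.9 need Φ(δ − z_{0.025}) = 0.9, so δ = z_{0.025} + z_{0.10} = 1.960 + 1.282 = 3.242.
(The Φ(−δ − z_{α/2}) term is vanishingly small for δ > 0 and is dropped in the standard sample-size formula.)
δ = d·√n ⇒ n = (δ/d)² = (3.242 / 0.83)² = 15.25.
Round up to the next whole unit.

n = 16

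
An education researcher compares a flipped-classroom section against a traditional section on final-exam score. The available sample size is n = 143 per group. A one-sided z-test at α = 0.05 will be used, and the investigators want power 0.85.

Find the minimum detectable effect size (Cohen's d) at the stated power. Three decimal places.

d ≈ 0.317

Required noncentrality: δ = z_{0.05} + z_{0.15} = 1.645 + 1.036 = 2.681.
δ = d·√(n/2) ⇒ d = δ/√(n/2) = 2.681/√(143/2) = 0.3171.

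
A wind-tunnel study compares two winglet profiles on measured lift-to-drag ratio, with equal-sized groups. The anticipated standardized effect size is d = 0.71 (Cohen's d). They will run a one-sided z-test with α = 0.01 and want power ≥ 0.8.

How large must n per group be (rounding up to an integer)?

n = 40 per group

Set Φ(δ − 2.326) = 0.8; then δ − 2.326 = Φ⁻¹(0.8) = 0.842, giving δ = 3.168.
δ = d·√(n/2) ⇒ n = 2(δ/d)² = 2 × (3.168 / 0.71)² = 39.82.
Round up to the next whole unit.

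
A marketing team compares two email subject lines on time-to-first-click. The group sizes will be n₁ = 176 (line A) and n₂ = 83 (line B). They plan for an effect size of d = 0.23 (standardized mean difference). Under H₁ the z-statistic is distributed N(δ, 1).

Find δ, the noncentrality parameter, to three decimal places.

The noncentrality parameter scales effect size by the design's sample-size factor: δ = d / √(1/n₁ + 1/n₂) = 0.23 / √(1/176 + 1/83) = 1.7273

δ ≈ 1.727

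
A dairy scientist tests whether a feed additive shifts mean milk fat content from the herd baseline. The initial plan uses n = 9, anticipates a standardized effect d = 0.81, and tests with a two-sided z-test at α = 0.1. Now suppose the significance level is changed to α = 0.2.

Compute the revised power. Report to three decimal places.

Power ≈ 0.875

δ = d·√n = 0.81 × √9 = 2.4300 (unchanged). New critical value: z_{0.1} = 1.282.
Revised power = Φ(δ − 1.282) + Φ(−δ − 1.282) = Φ(1.148) + Φ(-3.712) = 0.8746 + 0.0001 = 0.8747.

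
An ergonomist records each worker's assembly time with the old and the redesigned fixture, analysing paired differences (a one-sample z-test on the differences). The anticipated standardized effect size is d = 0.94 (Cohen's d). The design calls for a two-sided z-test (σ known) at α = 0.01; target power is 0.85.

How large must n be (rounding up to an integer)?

Set Φ(δ − 2.576) = 0.85; then δ − 2.576 = Φ⁻¹(0.85) = 1.036, giving δ = 3.612.
(Ignoring the negligible lower-tail rejection probability gives the usual closed-form inversion.)
δ = d·√n ⇒ n = (δ/d)² = (3.612 / 0.94)² = 14.77.
Round up to the next whole unit.

n = 15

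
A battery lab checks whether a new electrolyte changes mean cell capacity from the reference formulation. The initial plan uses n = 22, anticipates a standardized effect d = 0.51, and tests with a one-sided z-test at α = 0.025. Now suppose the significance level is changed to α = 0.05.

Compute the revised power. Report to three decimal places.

Power ≈ 0.773

δ = d·√n = 0.51 × √22 = 2.3921 (unchanged). New critical value: z_{0.05} = 1.645.
Revised power = P(Z > 1.645 − δ) = Φ(0.747) = 0.7725.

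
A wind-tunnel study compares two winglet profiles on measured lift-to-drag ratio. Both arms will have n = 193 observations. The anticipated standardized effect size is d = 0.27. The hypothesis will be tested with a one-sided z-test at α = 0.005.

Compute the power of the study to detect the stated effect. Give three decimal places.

Power ≈ 0.530

Noncentrality parameter: δ = d·√(n/2) = 0.27 × √(193/2) = 2.6523
One-sided α = 0.005 → critical value z_{0.005} = 2.576.
Power = Φ(δ − 2.576) = Φ(0.076) = 0.5305.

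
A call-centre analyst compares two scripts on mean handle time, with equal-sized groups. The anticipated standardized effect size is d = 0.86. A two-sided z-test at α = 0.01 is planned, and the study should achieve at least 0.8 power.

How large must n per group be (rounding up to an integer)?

Set Φ(δ − 2.576) = 0.8; then δ − 2.576 = Φ⁻¹(0.8) = 0.842, giving δ = 3.417.
(The Φ(−δ − z_{α/2}) term is vanishingly small for δ > 0 and is dropped in the standard sample-size formula.)
δ = d·√(n/2) ⇒ n = 2(δ/d)² = 2 × (3.417 / 0.86)² = 31.58.
Round up to the next whole unit.

n = 32 per group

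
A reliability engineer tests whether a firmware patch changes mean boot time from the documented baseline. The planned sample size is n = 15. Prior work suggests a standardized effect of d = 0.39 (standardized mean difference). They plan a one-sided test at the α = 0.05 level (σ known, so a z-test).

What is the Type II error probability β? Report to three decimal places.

Noncentrality parameter: δ = d·√n = 0.39 × √15 = 1.5105
One-sided α = 0.05 → critical value z_{0.05} = 1.645.
Power = Φ(δ − 1.645) = Φ(-0.134) = 0.4465.
Type II error: β = 1 − power = 1 − 0.4465 = 0.5535.

β ≈ 0.553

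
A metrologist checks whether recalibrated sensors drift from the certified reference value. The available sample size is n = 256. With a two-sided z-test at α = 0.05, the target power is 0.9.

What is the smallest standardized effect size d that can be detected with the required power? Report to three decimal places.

d ≈ 0.203

Need Φ(δ − 1.960) = 0.9, so δ = 1.960 + 1.282 = 3.242.
(Lower-tail contribution to power is negligible for δ > 0.)
δ = d·√n ⇒ d = δ/√n = 3.242/√256 = 0.2026.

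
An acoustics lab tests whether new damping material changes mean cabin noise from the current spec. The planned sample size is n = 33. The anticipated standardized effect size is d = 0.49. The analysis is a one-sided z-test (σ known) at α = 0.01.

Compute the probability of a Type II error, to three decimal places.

Noncentrality parameter: δ = d·√n = 0.49 × √33 = 2.8148
One-sided α = 0.01 → critical value z_{0.01} = 2.326.
Power = P(Z > 2.326 − δ) = Φ(0.488) = 0.6874.
Type II error: β = 1 − power = 1 − 0.6874 = 0.3126.

β ≈ 0.313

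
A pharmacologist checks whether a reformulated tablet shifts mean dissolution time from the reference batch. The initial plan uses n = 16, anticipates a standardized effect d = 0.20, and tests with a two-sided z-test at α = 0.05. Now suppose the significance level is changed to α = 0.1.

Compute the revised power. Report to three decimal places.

Power ≈ 0.206

δ = d·√n = 0.20 × √16 = 0.8000 (unchanged). New critical value: z_{0.05} = 1.645.
Revised power = Φ(δ − 1.645) + Φ(−δ − 1.645) = Φ(-0.845) + Φ(-2.445) = 0.1991 + 0.0072 = 0.2063.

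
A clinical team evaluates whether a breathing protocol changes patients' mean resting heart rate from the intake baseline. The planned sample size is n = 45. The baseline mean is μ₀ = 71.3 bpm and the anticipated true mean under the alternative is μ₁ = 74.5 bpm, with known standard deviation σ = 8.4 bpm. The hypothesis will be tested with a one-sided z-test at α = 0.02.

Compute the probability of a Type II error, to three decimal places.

β ≈ 0.308

Standardized effect: d = |μ₁ − μ₀| / σ = |74.5 − 71.3| / 8.4 = 0.3810
Noncentrality parameter: δ = d·√n = 0.3810 × √45 = 2.5555
One-sided α = 0.02 → critical value z_{0.02} = 2.054.
Power = Φ(δ − 2.054) = Φ(0.502) = 0.6921.
Type II error: β = 1 − power = 1 − 0.6921 = 0.3079.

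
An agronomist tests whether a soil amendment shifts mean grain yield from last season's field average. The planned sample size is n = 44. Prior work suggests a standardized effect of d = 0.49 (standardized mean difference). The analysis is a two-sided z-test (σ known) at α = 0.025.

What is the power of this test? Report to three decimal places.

Noncentrality parameter: δ = d·√n = 0.49 × √44 = 3.2503
Two-sided α = 0.025 → critical value z_{0.0125} = 2.241.
Power = Φ(δ − 2.241) + Φ(−δ − 2.241) = Φ(1.009) + Φ(-5.492) = 0.8435 + 0.0000 = 0.8435.

Power ≈ 0.843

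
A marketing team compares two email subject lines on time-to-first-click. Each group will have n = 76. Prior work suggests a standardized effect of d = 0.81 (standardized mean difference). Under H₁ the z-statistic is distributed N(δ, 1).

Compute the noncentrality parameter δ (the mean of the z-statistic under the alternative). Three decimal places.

δ ≈ 4.993

δ = d·√(n/2) = 0.81 × √(76/2) = 4.9932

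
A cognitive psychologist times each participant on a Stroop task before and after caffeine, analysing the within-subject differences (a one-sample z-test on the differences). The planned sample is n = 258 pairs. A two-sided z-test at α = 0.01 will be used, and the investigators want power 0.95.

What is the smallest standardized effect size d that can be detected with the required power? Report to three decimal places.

Need Φ(δ − 2.576) = 0.95, so δ = 2.576 + 1.645 = 4.221.
(The second rejection-region term Φ(−δ − z_{α/2}) is negligible and dropped.)
δ = d·√n ⇒ d = δ/√n = 4.221/√258 = 0.2628.

d ≈ 0.263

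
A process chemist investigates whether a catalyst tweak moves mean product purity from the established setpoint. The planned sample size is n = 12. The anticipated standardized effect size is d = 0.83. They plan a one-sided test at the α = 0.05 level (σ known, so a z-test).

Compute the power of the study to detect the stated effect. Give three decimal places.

Noncentrality parameter: δ = d·√n = 0.83 × √12 = 2.8752
One-sided α = 0.05 → critical value z_{0.05} = 1.645.
Power = Φ(δ − 1.645) = Φ(1.230) = 0.8907.

Power ≈ 0.891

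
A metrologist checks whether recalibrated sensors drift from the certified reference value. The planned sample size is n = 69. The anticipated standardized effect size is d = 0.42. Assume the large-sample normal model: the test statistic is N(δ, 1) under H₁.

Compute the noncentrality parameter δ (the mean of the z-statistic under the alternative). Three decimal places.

δ = d·√n = 0.42 × √69 = 3.4888

δ ≈ 3.489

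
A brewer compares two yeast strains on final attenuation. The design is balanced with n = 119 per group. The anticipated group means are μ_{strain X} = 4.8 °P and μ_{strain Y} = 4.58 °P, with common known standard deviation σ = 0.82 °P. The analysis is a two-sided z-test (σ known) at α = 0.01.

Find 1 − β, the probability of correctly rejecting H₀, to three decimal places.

Standardized effect: d = |μ_{strain X} − μ_{strain Y}| / σ = |4.8 − 4.58| / 0.82 = 0.2683
Noncentrality parameter: δ = d·√(n/2) = 0.2683 × √(119/2) = 2.0695
Two-sided α = 0.01 → critical value z_{0.005} = 2.576.
Power = Φ(δ − 2.576) + Φ(−δ − 2.576) = Φ(-0.506) + Φ(-4.645) = 0.3063 + 0.0000 = 0.3063.

Power ≈ 0.306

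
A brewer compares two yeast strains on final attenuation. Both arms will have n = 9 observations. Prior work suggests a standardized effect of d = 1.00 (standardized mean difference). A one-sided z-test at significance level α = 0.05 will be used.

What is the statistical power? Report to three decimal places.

Power ≈ 0.683

Noncentrality parameter: λ = d·√(n/2) = 1.00 × √(9/2) = 2.1213
One-sided α = 0.05 → critical value z_{0.05} = 1.645.
Power = P(Z > 1.645 − λ) = Φ(0.476) = 0.6831.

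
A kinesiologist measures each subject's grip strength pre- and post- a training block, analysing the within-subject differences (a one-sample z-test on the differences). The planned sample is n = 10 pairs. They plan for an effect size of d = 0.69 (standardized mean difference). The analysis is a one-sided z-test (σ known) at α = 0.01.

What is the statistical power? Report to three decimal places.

Power ≈ 0.443

Noncentrality parameter: δ = d·√n = 0.69 × √10 = 2.1820
One-sided α = 0.01 → critical value z_{0.01} = 2.326.
Power = P(Z > 2.326 − δ) = Φ(-0.144) = 0.4426.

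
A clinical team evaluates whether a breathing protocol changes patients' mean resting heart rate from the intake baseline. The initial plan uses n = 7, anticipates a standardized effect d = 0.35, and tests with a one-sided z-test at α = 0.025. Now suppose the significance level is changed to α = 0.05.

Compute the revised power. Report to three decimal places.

Power ≈ 0.236

δ = d·√n = 0.35 × √7 = 0.9260 (unchanged). New critical value: z_{0.05} = 1.645.
Revised power = Φ(δ − 1.645) = Φ(-0.719) = 0.2361.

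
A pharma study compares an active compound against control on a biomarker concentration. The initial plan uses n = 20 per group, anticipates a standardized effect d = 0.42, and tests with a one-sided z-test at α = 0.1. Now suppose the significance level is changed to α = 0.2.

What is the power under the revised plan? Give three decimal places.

Power ≈ 0.687

δ = d·√(n/2) = 0.42 × √(20/2) = 1.3282 (unchanged). New critical value: z_{0.2} = 0.842.
Revised power = P(Z > 0.842 − δ) = Φ(0.487) = 0.6867.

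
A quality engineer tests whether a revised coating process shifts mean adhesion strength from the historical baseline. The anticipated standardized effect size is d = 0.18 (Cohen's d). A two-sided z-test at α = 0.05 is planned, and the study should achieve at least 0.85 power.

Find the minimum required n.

For power 0.85 need Φ(δ − z_{0.025}) = 0.85, so δ = z_{0.025} + z_{0.15} = 1.960 + 1.036 = 2.996.
(For δ > 0 the lower-tail rejection region contributes negligibly to power, so the one-term inversion is standard.)
δ = d·√n ⇒ n = (δ/d)² = (2.996 / 0.18)² = 277.11.
Round up to the next whole unit.

n = 278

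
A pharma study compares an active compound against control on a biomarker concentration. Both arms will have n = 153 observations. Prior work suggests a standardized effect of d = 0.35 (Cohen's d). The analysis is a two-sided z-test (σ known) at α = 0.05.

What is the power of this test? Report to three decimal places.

Power ≈ 0.865

Noncentrality parameter: δ = d·√(n/2) = 0.35 × √(153/2) = 3.0612
Two-sided α = 0.05 → critical value z_{0.025} = 1.960.
Power = Φ(δ − 1.960) + Φ(−δ − 1.960) = Φ(1.101) + Φ(-5.021) = 0.8646 + 0.0000 = 0.8646.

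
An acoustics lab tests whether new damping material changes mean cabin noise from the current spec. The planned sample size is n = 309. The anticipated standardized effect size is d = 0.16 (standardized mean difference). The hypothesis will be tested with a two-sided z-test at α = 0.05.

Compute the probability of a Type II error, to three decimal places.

β ≈ 0.197

Noncentrality parameter: δ = d·√n = 0.16 × √309 = 2.8125
Two-sided α = 0.05 → critical value z_{0.025} = 1.960.
Power = Φ(δ − 1.960) + Φ(−δ − 1.960) = Φ(0.853) + Φ(-4.773) = 0.8031 + 0.0000 = 0.8031.
Type II error: β = 1 − power = 1 − 0.8031 = 0.1969.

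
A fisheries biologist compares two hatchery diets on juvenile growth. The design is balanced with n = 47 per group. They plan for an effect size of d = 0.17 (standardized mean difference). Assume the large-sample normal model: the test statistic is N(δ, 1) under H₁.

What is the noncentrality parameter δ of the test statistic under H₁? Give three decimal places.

δ ≈ 0.824

δ = d·√(n/2) = 0.17 × √(47/2) = 0.8241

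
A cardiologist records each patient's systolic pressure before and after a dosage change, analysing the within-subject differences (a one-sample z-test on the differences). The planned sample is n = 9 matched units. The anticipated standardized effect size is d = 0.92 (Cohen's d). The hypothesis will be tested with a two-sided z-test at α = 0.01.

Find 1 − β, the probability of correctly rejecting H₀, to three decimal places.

Power ≈ 0.573

Noncentrality parameter: δ = d·√n = 0.92 × √9 = 2.7600
Critical value for a two-sided test at α = 0.01: z_{α/2} = 2.576.
Power = Φ(δ − 2.576) + Φ(−δ − 2.576) = Φ(0.184) + Φ(-5.336) = 0.5731 + 0.0000 = 0.5731.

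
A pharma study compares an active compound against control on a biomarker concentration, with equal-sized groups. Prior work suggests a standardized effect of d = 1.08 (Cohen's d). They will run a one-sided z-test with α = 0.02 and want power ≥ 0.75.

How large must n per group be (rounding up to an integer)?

For power 0.75 need Φ(δ − z_{0.02}) = 0.75, so δ = z_{0.02} + z_{0.25} = 2.054 + 0.674 = 2.728.
δ = d·√(n/2) ⇒ n = 2(δ/d)² = 2 × (2.728 / 1.08)² = 12.76.
Rounding up, n = 13 per group.

n = 13 per group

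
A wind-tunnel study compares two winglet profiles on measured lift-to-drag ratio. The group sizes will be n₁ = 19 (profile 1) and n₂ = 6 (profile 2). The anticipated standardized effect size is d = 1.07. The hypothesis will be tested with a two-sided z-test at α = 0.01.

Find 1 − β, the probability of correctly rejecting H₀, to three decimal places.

Noncentrality parameter: δ = d / √(1/n₁ + 1/n₂) = 1.07 / √(1/19 + 1/6) = 2.2849
Critical value for a two-sided test at α = 0.01: z_{α/2} = 2.576.
Power = Φ(δ − 2.576) + Φ(−δ − 2.576) = Φ(-0.291) + Φ(-4.861) = 0.3856 + 0.0000 = 0.3856.

Power ≈ 0.386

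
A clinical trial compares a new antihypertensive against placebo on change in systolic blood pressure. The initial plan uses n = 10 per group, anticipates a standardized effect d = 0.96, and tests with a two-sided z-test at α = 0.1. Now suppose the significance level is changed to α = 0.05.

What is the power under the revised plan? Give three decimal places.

Power ≈ 0.574

δ = d·√(n/2) = 0.96 × √(10/2) = 2.1466 (unchanged). New critical value: z_{0.025} = 1.960.
Revised power = Φ(δ − 1.960) + Φ(−δ − 1.960) = Φ(0.187) + Φ(-4.107) = 0.5740 + 0.0000 = 0.5741.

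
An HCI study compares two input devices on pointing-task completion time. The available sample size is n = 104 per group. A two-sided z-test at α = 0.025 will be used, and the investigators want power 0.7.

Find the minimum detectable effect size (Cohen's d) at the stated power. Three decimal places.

d ≈ 0.384

Need Φ(δ − 2.241) = 0.7, so δ = 2.241 + 0.524 = 2.766.
(The second rejection-region term Φ(−δ − z_{α/2}) is negligible and dropped.)
δ = d·√(n/2) ⇒ d = δ/√(n/2) = 2.766/√(104/2) = 0.3835.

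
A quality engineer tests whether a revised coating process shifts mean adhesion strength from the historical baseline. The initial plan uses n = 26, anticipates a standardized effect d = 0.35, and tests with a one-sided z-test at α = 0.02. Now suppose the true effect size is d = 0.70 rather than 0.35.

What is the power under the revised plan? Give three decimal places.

Power ≈ 0.935

With d = 0.70: δ = d·√n = 0.70 × √26 = 3.5693. Critical value z_{0.02} = 2.054.
Revised power = P(Z > 2.054 − δ) = Φ(1.516) = 0.9352.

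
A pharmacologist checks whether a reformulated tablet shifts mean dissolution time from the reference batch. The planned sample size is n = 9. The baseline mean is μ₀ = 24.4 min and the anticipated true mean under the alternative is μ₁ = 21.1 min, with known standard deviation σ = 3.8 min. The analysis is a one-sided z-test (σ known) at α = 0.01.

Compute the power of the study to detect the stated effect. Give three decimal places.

Power ≈ 0.610

Standardized effect: d = |μ₁ − μ₀| / σ = |21.1 − 24.4| / 3.8 = 0.8684
Noncentrality parameter: λ = d·√n = 0.8684 × √9 = 2.6053
Critical value for a one-sided test at α = 0.01: z_α = 2.326.
Power = P(Z > 2.326 − λ) = Φ(0.279) = 0.6098.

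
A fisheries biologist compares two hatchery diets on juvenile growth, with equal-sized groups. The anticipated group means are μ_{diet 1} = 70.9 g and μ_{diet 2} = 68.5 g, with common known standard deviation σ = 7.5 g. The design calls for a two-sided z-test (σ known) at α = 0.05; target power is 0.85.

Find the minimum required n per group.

n = 176 per group

Standardized effect: d = |μ_{diet 1} − μ_{diet 2}| / σ = |70.9 − 68.5| / 7.5 = 0.3200
Set Φ(δ − 1.960) = 0.85; then δ − 1.960 = Φ⁻¹(0.85) = 1.036, giving δ = 2.996.
(For δ > 0 the lower-tail rejection region contributes negligibly to power, so the one-term inversion is standard.)
δ = d·√(n/2) ⇒ n = 2(δ/d)² = 2 × (2.996 / 0.3200)² = 175.36.
Rounding up, n = 176 per group.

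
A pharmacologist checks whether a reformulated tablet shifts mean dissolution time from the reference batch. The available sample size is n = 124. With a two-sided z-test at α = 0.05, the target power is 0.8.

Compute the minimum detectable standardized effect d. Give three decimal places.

d ≈ 0.252

Need Φ(δ − 1.960) = 0.8, so δ = 1.960 + 0.842 = 2.802.
(Lower-tail contribution to power is negligible for δ > 0.)
δ = d·√n ⇒ d = δ/√n = 2.802/√124 = 0.2516.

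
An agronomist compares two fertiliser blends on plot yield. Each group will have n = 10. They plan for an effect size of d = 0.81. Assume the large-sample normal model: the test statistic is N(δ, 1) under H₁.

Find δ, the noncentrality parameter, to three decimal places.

The noncentrality parameter scales effect size by the design's sample-size factor: δ = d·√(n/2) = 0.81 × √(10/2) = 1.8112

δ ≈ 1.811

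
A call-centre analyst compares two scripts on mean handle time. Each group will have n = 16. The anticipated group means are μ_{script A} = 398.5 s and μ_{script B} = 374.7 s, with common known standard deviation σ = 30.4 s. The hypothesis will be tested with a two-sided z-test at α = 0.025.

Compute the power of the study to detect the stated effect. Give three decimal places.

Power ≈ 0.489

Standardized effect: d = |μ_{script A} − μ_{script B}| / σ = |398.5 − 374.7| / 30.4 = 0.7829
Noncentrality parameter: δ = d·√(n/2) = 0.7829 × √(16/2) = 2.2144
Critical value for a two-sided test at α = 0.025: z_{α/2} = 2.241.
Power = Φ(δ − 2.241) + Φ(−δ − 2.241) = Φ(-0.027) + Φ(-4.456) = 0.4892 + 0.0000 = 0.4892.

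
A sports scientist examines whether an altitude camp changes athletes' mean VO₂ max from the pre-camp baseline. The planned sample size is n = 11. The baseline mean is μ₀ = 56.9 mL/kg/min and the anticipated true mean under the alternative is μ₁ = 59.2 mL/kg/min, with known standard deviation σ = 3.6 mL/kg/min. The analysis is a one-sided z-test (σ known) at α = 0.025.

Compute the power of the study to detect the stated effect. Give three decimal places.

Power ≈ 0.563

Standardized effect: d = |μ₁ − μ₀| / σ = |59.2 − 56.9| / 3.6 = 0.6389
Noncentrality parameter: λ = d·√n = 0.6389 × √11 = 2.1190
One-sided α = 0.025 → critical value z_{0.025} = 1.960.
Power = Φ(λ − 1.960) = Φ(0.159) = 0.5632.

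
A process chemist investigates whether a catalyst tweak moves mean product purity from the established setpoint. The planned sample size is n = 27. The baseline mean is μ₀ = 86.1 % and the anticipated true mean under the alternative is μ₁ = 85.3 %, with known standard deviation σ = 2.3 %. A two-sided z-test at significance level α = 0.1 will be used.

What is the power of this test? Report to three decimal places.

Power ≈ 0.565

Standardized effect: d = |μ₁ − μ₀| / σ = |85.3 − 86.1| / 2.3 = 0.3478
Noncentrality parameter: δ = d·√n = 0.3478 × √27 = 1.8074
Critical value for a two-sided test at α = 0.1: z_{α/2} = 1.645.
Power = Φ(δ − 1.645) + Φ(−δ − 1.645) = Φ(0.163) + Φ(-3.452) = 0.5645 + 0.0003 = 0.5648.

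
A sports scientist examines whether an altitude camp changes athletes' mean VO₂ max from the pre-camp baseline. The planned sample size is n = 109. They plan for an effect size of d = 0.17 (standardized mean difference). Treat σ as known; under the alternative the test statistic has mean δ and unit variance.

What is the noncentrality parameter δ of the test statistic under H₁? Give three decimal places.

δ ≈ 1.775

The noncentrality parameter scales effect size by the design's sample-size factor: δ = d·√n = 0.17 × √109 = 1.7749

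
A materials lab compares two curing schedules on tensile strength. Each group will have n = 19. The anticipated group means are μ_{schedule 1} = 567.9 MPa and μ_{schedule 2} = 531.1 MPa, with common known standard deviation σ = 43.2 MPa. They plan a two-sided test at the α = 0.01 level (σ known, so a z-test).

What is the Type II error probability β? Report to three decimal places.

β ≈ 0.480

Standardized effect: d = |μ_{schedule 1} − μ_{schedule 2}| / σ = |567.9 − 531.1| / 43.2 = 0.8519
Noncentrality parameter: δ = d·√(n/2) = 0.8519 × √(19/2) = 2.6256
Two-sided α = 0.01 → critical value z_{0.005} = 2.576.
Power = Φ(δ − 2.576) + Φ(−δ − 2.576) = Φ(0.050) + Φ(-5.201) = 0.5198 + 0.0000 = 0.5198.
Type II error: β = 1 − power = 1 − 0.5198 = 0.4802.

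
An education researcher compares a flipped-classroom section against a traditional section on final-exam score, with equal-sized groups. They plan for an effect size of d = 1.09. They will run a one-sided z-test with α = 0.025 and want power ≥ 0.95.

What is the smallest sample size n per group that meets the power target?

For power 0.95 need Φ(δ − z_{0.025}) = 0.95, so δ = z_{0.025} + z_{0.05} = 1.960 + 1.645 = 3.605.
δ = d·√(n/2) ⇒ n = 2(δ/d)² = 2 × (3.605 / 1.09)² = 21.87.
Round up to the next whole unit.

n = 22 per group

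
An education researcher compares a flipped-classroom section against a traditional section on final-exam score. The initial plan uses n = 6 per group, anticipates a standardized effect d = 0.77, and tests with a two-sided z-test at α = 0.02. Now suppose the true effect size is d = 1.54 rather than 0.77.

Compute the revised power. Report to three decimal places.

With d = 1.54: δ = d·√(n/2) = 1.54 × √(6/2) = 2.6674. Critical value z_{0.01} = 2.326.
Revised power = Φ(δ − 2.326) + Φ(−δ − 2.326) = Φ(0.341) + Φ(-4.994) = 0.6335 + 0.0000 = 0.6335.

Power ≈ 0.633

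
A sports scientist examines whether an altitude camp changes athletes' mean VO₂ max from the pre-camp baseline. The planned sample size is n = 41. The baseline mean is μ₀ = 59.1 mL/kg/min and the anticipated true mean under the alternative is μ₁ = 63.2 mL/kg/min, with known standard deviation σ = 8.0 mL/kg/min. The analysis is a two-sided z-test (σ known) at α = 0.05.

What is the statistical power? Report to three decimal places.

Power ≈ 0.907

Standardized effect: d = |μ₁ − μ₀| / σ = |63.2 − 59.1| / 8.0 = 0.5125
Noncentrality parameter: δ = d·√n = 0.5125 × √41 = 3.2816
Critical value for a two-sided test at α = 0.05: z_{α/2} = 1.960.
Power = Φ(δ − 1.960) + Φ(−δ − 1.960) = Φ(1.322) + Φ(-5.242) = 0.9069 + 0.0000 = 0.9069.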